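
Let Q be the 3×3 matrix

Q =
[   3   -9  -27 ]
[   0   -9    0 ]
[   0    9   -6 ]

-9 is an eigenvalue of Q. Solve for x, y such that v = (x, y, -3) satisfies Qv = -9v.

We need (Q + 9I)v = 0.
Q + 9I = [[12, -9, -27], [0, 0, 0], [0, 9, 3]].
Row 1: (12)·x + (-9)·y + (-27)·-3 = 0
Row 2: (0)·x + (0)·y + (0)·-3 = 0
Row 3: (0)·x + (9)·y + (3)·-3 = 0
Solving gives x = -6, y = 1.
Check: Q·(-6, 1, -3) = (54, -9, 27) = -9·(-6, 1, -3).

-6, 1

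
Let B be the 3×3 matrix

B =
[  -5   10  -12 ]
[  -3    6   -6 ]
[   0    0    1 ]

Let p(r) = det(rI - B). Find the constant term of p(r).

0

p(r) = r^3 - 2r^2 + r.
The constant term is 0.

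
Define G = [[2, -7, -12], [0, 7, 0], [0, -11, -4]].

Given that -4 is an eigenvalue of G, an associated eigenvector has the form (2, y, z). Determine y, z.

0, 1

We need (G + 4I)v = 0.
G + 4I = [[6, -7, -12], [0, 11, 0], [0, -11, 0]].
Row 1: (6)·2 + (-7)·y + (-12)·z = 0
Row 2: (0)·2 + (11)·y + (0)·z = 0
Row 3: (0)·2 + (-11)·y + (0)·z = 0
Solving gives y = 0, z = 1.
Check: G·(2, 0, 1) = (-8, 0, -4) = -4·(2, 0, 1).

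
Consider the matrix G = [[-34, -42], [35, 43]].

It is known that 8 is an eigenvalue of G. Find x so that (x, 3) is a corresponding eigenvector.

We need (G - 8I)v = 0.
G - 8I = [[-42, -42], [35, 35]].
Row 1: (-42)·x + (-42)·3 = 0
Row 2: (35)·x + (35)·3 = 0
Solving gives x = -3.
Check: G·(-3, 3) = (-24, 24) = 8·(-3, 3).

-3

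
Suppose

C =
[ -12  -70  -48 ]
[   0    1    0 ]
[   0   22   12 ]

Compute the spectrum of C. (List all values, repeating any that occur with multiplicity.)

Set up det(sI - C) = 0.
Cofactor expansion gives p(s) = s^3 - s^2 - 144s + 144.
Try s = -12: p(-12) = 0, so -12 is a root.
Factor out (s + 12): p(s) = (s + 12)·(s^2 - 13s + 12).
The quadratic factors as (s - 1)·(s - 12).
Eigenvalues: -12, 1, 12.

-12, 1, 12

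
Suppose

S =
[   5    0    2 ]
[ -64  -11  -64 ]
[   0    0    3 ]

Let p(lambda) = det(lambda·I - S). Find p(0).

p(0) = det(0·I − S) = det(−S) = (−1)^3·det(S).
det(S) = -165, so p(0) = 165.

165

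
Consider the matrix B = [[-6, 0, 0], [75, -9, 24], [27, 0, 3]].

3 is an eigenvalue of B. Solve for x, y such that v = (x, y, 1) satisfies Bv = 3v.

0, 2

We need (B - 3I)v = 0.
B - 3I = [[-9, 0, 0], [75, -12, 24], [27, 0, 0]].
Row 1: (-9)·x + (0)·y + (0)·1 = 0
Row 2: (75)·x + (-12)·y + (24)·1 = 0
Row 3: (27)·x + (0)·y + (0)·1 = 0
Solving gives x = 0, y = 2.
Check: B·(0, 2, 1) = (0, 6, 3) = 3·(0, 2, 1).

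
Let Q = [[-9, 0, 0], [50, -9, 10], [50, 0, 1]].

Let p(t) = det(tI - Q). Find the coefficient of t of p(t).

63

p(t) = t^3 + 17t^2 + 63t - 81.
The coefficient of t is 63.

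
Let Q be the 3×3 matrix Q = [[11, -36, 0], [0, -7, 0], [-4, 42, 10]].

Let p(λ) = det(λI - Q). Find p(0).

p(0) = det(0·I − Q) = det(−Q) = (−1)^3·det(Q).
det(Q) = -770, so p(0) = 770.

770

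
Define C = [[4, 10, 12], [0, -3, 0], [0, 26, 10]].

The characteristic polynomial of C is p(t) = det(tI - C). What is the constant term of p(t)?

p(t) = t^3 - 11t^2 - 2t + 120.
The constant term is 120.

120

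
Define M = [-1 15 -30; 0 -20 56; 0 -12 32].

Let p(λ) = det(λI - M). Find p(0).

32

p(0) = det(0·I − M) = det(−M) = (−1)^3·det(M).
det(M) = -32, so p(0) = 32.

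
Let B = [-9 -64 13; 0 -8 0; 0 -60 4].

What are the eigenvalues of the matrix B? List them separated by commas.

-9, -8, 4

The characteristic polynomial is p(t) = det(tI - B).
Expanding the 3×3 determinant: p(t) = t^3 + 13t^2 + 4t - 288.
Try t = -9: p(-9) = 0, so -9 is a root.
Factor out (t + 9): p(t) = (t + 9)·(t^2 + 4t - 32).
The quadratic factors as (t + 8)·(t - 4).
Eigenvalues: -9, -8, 4.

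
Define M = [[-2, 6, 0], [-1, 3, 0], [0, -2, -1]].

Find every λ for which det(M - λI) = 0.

Set up det(tI - M) = 0.
Expanding along the first row, p(t) = t^3 - t.
Since p(0) = 0, t = 0 is a root.
Factor out t: p(t) = t·(t^2 - 1).
The quadratic factors as (t + 1)·(t - 1).
Eigenvalues: -1, 0, 1.

-1, 0, 1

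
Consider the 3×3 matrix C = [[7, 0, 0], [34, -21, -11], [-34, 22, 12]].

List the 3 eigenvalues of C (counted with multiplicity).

The characteristic polynomial is p(lambda) = det(lambda·I - C).
Cofactor expansion gives p(lambda) = lambda^3 + 2·lambda^2 - 73·lambda + 70.
Since p(1) = 0, lambda = 1 is a root.
Factor out (lambda - 1): p(lambda) = (lambda - 1)·(lambda^2 + 3·lambda - 70).
The quadratic factors as (lambda + 10)·(lambda - 7).
Eigenvalues: -10, 1, 7.

-10, 1, 7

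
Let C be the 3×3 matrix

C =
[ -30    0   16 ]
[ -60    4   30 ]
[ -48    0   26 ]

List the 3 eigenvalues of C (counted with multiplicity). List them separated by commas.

The characteristic polynomial is p(r) = det(rI - C).
Cofactor expansion gives p(r) = r^3 - 28r + 48.
Rational-root test: r = 2 gives p(2) = 0.
Dividing by (r - 2) leaves r^2 + 2r - 24.
The quadratic factors as (r + 6)·(r - 4).
Eigenvalues: -6, 2, 4.

-6, 2, 4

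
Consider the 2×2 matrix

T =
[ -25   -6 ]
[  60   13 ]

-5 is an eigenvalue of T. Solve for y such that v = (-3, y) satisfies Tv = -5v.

10

We need (T + 5I)v = 0.
T + 5I = [[-20, -6], [60, 18]].
Row 1: (-20)·-3 + (-6)·y = 0
Row 2: (60)·-3 + (18)·y = 0
Solving gives y = 10.
Check: T·(-3, 10) = (15, -50) = -5·(-3, 10).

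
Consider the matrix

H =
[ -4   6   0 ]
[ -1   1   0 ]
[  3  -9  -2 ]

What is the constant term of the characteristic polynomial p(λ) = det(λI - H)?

4

p(0) = det(0·I − H) = det(−H) = (−1)^3·det(H).
det(H) = -4, so p(0) = 4.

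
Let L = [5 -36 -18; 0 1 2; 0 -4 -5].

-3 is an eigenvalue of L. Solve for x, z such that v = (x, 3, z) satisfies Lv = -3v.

We need (L + 3I)v = 0.
L + 3I = [[8, -36, -18], [0, 4, 2], [0, -4, -2]].
Row 1: (8)·x + (-36)·3 + (-18)·z = 0
Row 2: (0)·x + (4)·3 + (2)·z = 0
Row 3: (0)·x + (-4)·3 + (-2)·z = 0
Solving gives x = 0, z = -6.
Check: L·(0, 3, -6) = (0, -9, 18) = -3·(0, 3, -6).

0, -6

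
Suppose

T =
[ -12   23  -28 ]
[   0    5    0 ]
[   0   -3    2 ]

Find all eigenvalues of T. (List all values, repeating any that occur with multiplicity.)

-12, 2, 5

Compute the characteristic polynomial p(s) = det(sI - T).
Cofactor expansion gives p(s) = s^3 + 5s^2 - 74s + 120.
Since p(2) = 0, s = 2 is a root.
Dividing by (s - 2) leaves s^2 + 7s - 60.
The quadratic factors as (s + 12)·(s - 5).
Eigenvalues: -12, 2, 5.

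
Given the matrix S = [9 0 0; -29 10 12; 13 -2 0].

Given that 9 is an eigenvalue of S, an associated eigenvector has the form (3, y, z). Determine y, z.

We need (S - 9I)v = 0.
S - 9I = [[0, 0, 0], [-29, 1, 12], [13, -2, -9]].
Row 1: (0)·3 + (0)·y + (0)·z = 0
Row 2: (-29)·3 + (1)·y + (12)·z = 0
Row 3: (13)·3 + (-2)·y + (-9)·z = 0
Solving gives y = -21, z = 9.
Check: S·(3, -21, 9) = (27, -189, 81) = 9·(3, -21, 9).

-21, 9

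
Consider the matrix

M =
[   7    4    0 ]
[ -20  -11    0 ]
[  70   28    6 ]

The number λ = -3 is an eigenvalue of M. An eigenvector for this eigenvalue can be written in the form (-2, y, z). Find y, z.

We need (M + 3I)v = 0.
M + 3I = [[10, 4, 0], [-20, -8, 0], [70, 28, 9]].
Row 1: (10)·-2 + (4)·y + (0)·z = 0
Row 2: (-20)·-2 + (-8)·y + (0)·z = 0
Row 3: (70)·-2 + (28)·y + (9)·z = 0
Solving gives y = 5, z = 0.
Check: M·(-2, 5, 0) = (6, -15, 0) = -3·(-2, 5, 0).

5, 0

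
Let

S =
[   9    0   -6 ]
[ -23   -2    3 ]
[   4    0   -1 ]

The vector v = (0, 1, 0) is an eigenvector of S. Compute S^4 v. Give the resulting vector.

(0, 16, 0)

First find the eigenvalue: Sv = (0, -2, 0) = -2·(0, 1, 0), so λ = -2.
Then S^4 v = λ^4·v = (-2)^4·(0, 1, 0) = 16·(0, 1, 0) = (0, 16, 0).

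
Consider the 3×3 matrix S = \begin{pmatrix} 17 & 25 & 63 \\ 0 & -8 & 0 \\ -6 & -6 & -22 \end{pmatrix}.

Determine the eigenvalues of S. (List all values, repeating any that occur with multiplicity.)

-8, -4, -1

Compute the characteristic polynomial p(t) = det(tI - S).
Expanding the 3×3 determinant: p(t) = t^3 + 13t^2 + 44t + 32.
Try t = -8: p(-8) = 0, so -8 is a root.
Dividing by (t + 8) leaves t^2 + 5t + 4.
The quadratic factors as (t + 4)·(t + 1).
Eigenvalues: -8, -4, -1.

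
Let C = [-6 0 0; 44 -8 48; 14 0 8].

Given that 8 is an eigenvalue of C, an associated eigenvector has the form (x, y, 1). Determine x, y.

0, 3

We need (C - 8I)v = 0.
C - 8I = [[-14, 0, 0], [44, -16, 48], [14, 0, 0]].
Row 1: (-14)·x + (0)·y + (0)·1 = 0
Row 2: (44)·x + (-16)·y + (48)·1 = 0
Row 3: (14)·x + (0)·y + (0)·1 = 0
Solving gives x = 0, y = 3.
Check: C·(0, 3, 1) = (0, 24, 8) = 8·(0, 3, 1).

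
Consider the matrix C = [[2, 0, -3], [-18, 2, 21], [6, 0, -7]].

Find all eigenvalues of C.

Compute the characteristic polynomial p(s) = det(sI - C).
Cofactor expansion gives p(s) = s^3 + 3s^2 - 6s - 8.
Rational-root test: s = 2 gives p(2) = 0.
Factor out (s - 2): p(s) = (s - 2)·(s^2 + 5s + 4).
The quadratic factors as (s + 4)·(s + 1).
Eigenvalues: -4, -1, 2.

-4, -1, 2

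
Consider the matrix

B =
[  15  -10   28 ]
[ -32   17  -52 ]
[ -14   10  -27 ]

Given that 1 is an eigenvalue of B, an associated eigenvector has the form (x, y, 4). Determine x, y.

We need (B - 1I)v = 0.
B - 1I = [[14, -10, 28], [-32, 16, -52], [-14, 10, -28]].
Row 1: (14)·x + (-10)·y + (28)·4 = 0
Row 2: (-32)·x + (16)·y + (-52)·4 = 0
Row 3: (-14)·x + (10)·y + (-28)·4 = 0
Solving gives x = -3, y = 7.
Check: B·(-3, 7, 4) = (-3, 7, 4) = 1·(-3, 7, 4).

-3, 7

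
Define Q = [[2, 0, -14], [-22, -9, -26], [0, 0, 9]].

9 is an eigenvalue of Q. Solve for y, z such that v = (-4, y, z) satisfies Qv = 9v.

We need (Q - 9I)v = 0.
Q - 9I = [[-7, 0, -14], [-22, -18, -26], [0, 0, 0]].
Row 1: (-7)·-4 + (0)·y + (-14)·z = 0
Row 2: (-22)·-4 + (-18)·y + (-26)·z = 0
Row 3: (0)·-4 + (0)·y + (0)·z = 0
Solving gives y = 2, z = 2.
Check: Q·(-4, 2, 2) = (-36, 18, 18) = 9·(-4, 2, 2).

2, 2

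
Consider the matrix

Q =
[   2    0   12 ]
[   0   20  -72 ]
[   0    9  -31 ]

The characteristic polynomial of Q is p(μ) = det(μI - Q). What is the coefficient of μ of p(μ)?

p(μ) = μ^3 + 9μ^2 + 6μ - 56.
The coefficient of μ is 6.

6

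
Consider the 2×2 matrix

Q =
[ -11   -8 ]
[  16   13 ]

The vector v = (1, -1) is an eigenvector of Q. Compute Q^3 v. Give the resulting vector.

First find the eigenvalue: Qv = (-3, 3) = -3·(1, -1), so λ = -3.
Then Q^3 v = λ^3·v = (-3)^3·(1, -1) = -27·(1, -1) = (-27, 27).

(-27, 27)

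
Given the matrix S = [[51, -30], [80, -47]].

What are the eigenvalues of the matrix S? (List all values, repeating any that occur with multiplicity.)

det(S - λI) = (51 - λ)(-47 - λ) - (-30)·(80) = λ^2 - 4λ + 3.
This factors as (λ - 1)·(λ - 3) = 0.
Eigenvalues: 1, 3.

1, 3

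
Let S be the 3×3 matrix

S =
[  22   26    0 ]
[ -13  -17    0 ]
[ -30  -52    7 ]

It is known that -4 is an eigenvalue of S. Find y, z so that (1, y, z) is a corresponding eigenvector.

We need (S + 4I)v = 0.
S + 4I = [[26, 26, 0], [-13, -13, 0], [-30, -52, 11]].
Row 1: (26)·1 + (26)·y + (0)·z = 0
Row 2: (-13)·1 + (-13)·y + (0)·z = 0
Row 3: (-30)·1 + (-52)·y + (11)·z = 0
Solving gives y = -1, z = -2.
Check: S·(1, -1, -2) = (-4, 4, 8) = -4·(1, -1, -2).

-1, -2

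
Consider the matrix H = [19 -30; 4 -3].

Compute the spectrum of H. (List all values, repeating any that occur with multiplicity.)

det(H - λI) = (19 - λ)(-3 - λ) - (-30)·(4) = λ^2 - 16λ + 63.
This factors as (λ - 7)·(λ - 9) = 0.
Eigenvalues: 7, 9.

7, 9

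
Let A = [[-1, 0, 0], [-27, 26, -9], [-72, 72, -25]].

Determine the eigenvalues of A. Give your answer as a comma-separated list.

The characteristic polynomial is p(μ) = det(μI - A).
Expanding along the first row, p(μ) = μ^3 - 3μ - 2.
Try μ = -1: p(-1) = 0, so -1 is a root.
Dividing by (μ + 1) leaves μ^2 - μ - 2.
The quadratic factors as (μ + 1)·(μ - 2).
Eigenvalues: -1, -1, 2.

-1, -1, 2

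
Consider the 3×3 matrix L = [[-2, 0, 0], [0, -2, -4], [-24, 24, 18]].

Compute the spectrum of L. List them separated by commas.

The characteristic polynomial is p(μ) = det(μI - L).
Cofactor expansion gives p(μ) = μ^3 - 14μ^2 + 28μ + 120.
Try μ = -2: p(-2) = 0, so -2 is a root.
Dividing by (μ + 2) leaves μ^2 - 16μ + 60.
The quadratic factors as (μ - 6)·(μ - 10).
Eigenvalues: -2, 6, 10.

-2, 6, 10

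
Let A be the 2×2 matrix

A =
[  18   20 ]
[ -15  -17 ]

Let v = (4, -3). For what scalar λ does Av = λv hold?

Compute Av: A·(4, -3) = (12, -9).
Since Av = λv, compare component 1: 12 = λ·4, so λ = 3.

3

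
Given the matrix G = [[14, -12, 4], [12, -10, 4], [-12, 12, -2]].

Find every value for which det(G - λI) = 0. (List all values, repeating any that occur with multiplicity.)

-2, 2, 2

The characteristic polynomial is p(λ) = det(λI - G).
Cofactor expansion gives p(λ) = λ^3 - 2λ^2 - 4λ + 8.
Since p(2) = 0, λ = 2 is a root.
Dividing by (λ - 2) leaves λ^2 - 4.
The quadratic factors as (λ + 2)·(λ - 2).
Eigenvalues: -2, 2, 2.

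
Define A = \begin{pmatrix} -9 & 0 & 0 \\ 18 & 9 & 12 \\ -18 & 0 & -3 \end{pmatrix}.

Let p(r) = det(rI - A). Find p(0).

p(0) = det(0·I − A) = det(−A) = (−1)^3·det(A).
det(A) = 243, so p(0) = -243.

-243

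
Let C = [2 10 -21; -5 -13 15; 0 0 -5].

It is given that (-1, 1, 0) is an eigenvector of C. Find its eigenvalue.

-8

Compute Cv: C·(-1, 1, 0) = (8, -8, 0).
Since Cv = λv, compare component 1: 8 = λ·-1, so λ = -8.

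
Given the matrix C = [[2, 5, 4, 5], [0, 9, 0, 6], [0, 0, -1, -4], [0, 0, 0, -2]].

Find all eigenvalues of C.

-2, -1, 2, 9

C is upper triangular, so its eigenvalues are the diagonal entries.
Diagonal: 2, 9, -1, -2.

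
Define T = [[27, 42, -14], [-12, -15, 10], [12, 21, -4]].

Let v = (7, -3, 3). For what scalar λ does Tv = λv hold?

3

Compute Tv: T·(7, -3, 3) = (21, -9, 9).
Since Tv = λv, compare component 1: 21 = λ·7, so λ = 3.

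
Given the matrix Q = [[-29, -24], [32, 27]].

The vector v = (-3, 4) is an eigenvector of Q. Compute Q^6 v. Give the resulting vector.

(-2187, 2916)

First find the eigenvalue: Qv = (-9, 12) = 3·(-3, 4), so λ = 3.
Then Q^6 v = λ^6·v = 3^6·(-3, 4) = 729·(-3, 4) = (-2187, 2916).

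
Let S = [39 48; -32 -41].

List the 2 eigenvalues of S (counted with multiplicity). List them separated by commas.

-9, 7

det(S - μI) = (39 - μ)(-41 - μ) - (48)·(-32) = μ^2 + 2μ - 63.
This factors as (μ + 9)·(μ - 7) = 0.
Eigenvalues: -9, 7.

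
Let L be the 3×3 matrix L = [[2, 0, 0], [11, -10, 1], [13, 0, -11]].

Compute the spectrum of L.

-11, -10, 2

Set up det(λI - L) = 0.
Expanding along the first row, p(λ) = λ^3 + 19λ^2 + 68λ - 220.
Rational-root test: λ = 2 gives p(2) = 0.
Dividing by (λ - 2) leaves λ^2 + 21λ + 110.
The quadratic factors as (λ + 11)·(λ + 10).
Eigenvalues: -11, -10, 2.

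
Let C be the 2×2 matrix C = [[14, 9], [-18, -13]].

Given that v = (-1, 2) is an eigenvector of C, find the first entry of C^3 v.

64

First find the eigenvalue: Cv = (4, -8) = -4·(-1, 2), so λ = -4.
Then C^3 v = λ^3·v = (-4)^3·(-1, 2) = -64·(-1, 2) = (64, -128).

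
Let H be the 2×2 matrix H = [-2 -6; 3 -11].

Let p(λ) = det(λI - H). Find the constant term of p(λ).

40

p(λ) = λ^2 + 13λ + 40.
The constant term is 40.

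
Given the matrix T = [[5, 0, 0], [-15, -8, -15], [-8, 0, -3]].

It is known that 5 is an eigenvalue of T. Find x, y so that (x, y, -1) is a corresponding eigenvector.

We need (T - 5I)v = 0.
T - 5I = [[0, 0, 0], [-15, -13, -15], [-8, 0, -8]].
Row 1: (0)·x + (0)·y + (0)·-1 = 0
Row 2: (-15)·x + (-13)·y + (-15)·-1 = 0
Row 3: (-8)·x + (0)·y + (-8)·-1 = 0
Solving gives x = 1, y = 0.
Check: T·(1, 0, -1) = (5, 0, -5) = 5·(1, 0, -1).

1, 0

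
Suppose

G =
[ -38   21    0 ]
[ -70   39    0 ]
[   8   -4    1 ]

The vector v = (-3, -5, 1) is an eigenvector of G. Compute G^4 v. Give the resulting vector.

First find the eigenvalue: Gv = (9, 15, -3) = -3·(-3, -5, 1), so λ = -3.
Then G^4 v = λ^4·v = (-3)^4·(-3, -5, 1) = 81·(-3, -5, 1) = (-243, -405, 81).

(-243, -405, 81)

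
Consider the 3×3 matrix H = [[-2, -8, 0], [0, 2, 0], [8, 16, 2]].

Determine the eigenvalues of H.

-2, 2, 2

Set up det(μI - H) = 0.
Cofactor expansion gives p(μ) = μ^3 - 2μ^2 - 4μ + 8.
Rational-root test: μ = -2 gives p(-2) = 0.
Factor out (μ + 2): p(μ) = (μ + 2)·(μ^2 - 4μ + 4).
The quadratic factor is (μ - 2)^2.
Eigenvalues: -2, 2, 2.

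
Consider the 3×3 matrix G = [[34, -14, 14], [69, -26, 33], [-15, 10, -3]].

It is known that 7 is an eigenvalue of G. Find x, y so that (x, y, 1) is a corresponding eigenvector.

We need (G - 7I)v = 0.
G - 7I = [[27, -14, 14], [69, -33, 33], [-15, 10, -10]].
Row 1: (27)·x + (-14)·y + (14)·1 = 0
Row 2: (69)·x + (-33)·y + (33)·1 = 0
Row 3: (-15)·x + (10)·y + (-10)·1 = 0
Solving gives x = 0, y = 1.
Check: G·(0, 1, 1) = (0, 7, 7) = 7·(0, 1, 1).

0, 1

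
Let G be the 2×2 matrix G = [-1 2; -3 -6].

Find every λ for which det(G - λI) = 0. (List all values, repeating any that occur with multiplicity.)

-4, -3

det(G - rI) = (-1 - r)(-6 - r) - (2)·(-3) = r^2 + 7r + 12.
This factors as (r + 4)·(r + 3) = 0.
Eigenvalues: -4, -3.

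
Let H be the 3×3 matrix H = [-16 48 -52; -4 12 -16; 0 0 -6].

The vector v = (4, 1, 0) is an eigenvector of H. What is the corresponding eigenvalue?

-4

Compute Hv: H·(4, 1, 0) = (-16, -4, 0).
Since Hv = λv, compare component 1: -16 = λ·4, so λ = -4.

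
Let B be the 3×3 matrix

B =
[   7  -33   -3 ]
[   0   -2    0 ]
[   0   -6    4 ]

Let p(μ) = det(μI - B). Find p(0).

56

p(0) = det(0·I − B) = det(−B) = (−1)^3·det(B).
det(B) = -56, so p(0) = 56.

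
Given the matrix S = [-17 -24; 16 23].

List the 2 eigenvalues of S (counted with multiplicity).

-1, 7

det(S - sI) = (-17 - s)(23 - s) - (-24)·(16) = s^2 - 6s - 7.
This factors as (s + 1)·(s - 7) = 0.
Eigenvalues: -1, 7.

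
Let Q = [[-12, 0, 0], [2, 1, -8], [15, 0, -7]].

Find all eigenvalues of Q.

-12, -7, 1

Compute the characteristic polynomial p(λ) = det(λI - Q).
Expanding the 3×3 determinant: p(λ) = λ^3 + 18λ^2 + 65λ - 84.
Since p(-12) = 0, λ = -12 is a root.
Factor out (λ + 12): p(λ) = (λ + 12)·(λ^2 + 6λ - 7).
The quadratic factors as (λ + 7)·(λ - 1).
Eigenvalues: -12, -7, 1.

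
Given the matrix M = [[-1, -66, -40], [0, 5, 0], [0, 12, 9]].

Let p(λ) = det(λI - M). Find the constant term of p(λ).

p(λ) = λ^3 - 13λ^2 + 31λ + 45.
The constant term is 45.

45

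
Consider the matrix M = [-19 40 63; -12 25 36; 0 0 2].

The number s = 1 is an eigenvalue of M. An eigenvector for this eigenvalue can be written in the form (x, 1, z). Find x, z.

We need (M - 1I)v = 0.
M - 1I = [[-20, 40, 63], [-12, 24, 36], [0, 0, 1]].
Row 1: (-20)·x + (40)·1 + (63)·z = 0
Row 2: (-12)·x + (24)·1 + (36)·z = 0
Row 3: (0)·x + (0)·1 + (1)·z = 0
Solving gives x = 2, z = 0.
Check: M·(2, 1, 0) = (2, 1, 0) = 1·(2, 1, 0).

2, 0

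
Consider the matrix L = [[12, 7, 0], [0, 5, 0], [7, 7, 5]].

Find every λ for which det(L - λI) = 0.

Set up det(λI - L) = 0.
Expanding the 3×3 determinant: p(λ) = λ^3 - 22λ^2 + 145λ - 300.
Try λ = 12: p(12) = 0, so 12 is a root.
Dividing by (λ - 12) leaves λ^2 - 10λ + 25.
The quadratic factor is (λ - 5)^2.
Eigenvalues: 5, 5, 12.

5, 5, 12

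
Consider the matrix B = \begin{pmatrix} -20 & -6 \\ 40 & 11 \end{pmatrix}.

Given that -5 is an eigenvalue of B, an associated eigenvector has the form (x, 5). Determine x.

-2

We need (B + 5I)v = 0.
B + 5I = [[-15, -6], [40, 16]].
Row 1: (-15)·x + (-6)·5 = 0
Row 2: (40)·x + (16)·5 = 0
Solving gives x = -2.
Check: B·(-2, 5) = (10, -25) = -5·(-2, 5).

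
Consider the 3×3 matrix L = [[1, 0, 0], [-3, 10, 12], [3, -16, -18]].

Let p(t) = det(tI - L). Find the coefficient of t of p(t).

4

p(t) = t^3 + 7t^2 + 4t - 12.
The coefficient of t is 4.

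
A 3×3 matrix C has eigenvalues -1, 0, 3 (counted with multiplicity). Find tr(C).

trace(C) is the sum of the eigenvalues: (-1) + (0) + (3) = 2.

2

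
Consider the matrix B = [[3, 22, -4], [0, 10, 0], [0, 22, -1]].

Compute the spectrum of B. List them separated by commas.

Compute the characteristic polynomial p(s) = det(sI - B).
Expanding the 3×3 determinant: p(s) = s^3 - 12s^2 + 17s + 30.
Rational-root test: s = -1 gives p(-1) = 0.
Dividing by (s + 1) leaves s^2 - 13s + 30.
The quadratic factors as (s - 3)·(s - 10).
Eigenvalues: -1, 3, 10.

-1, 3, 10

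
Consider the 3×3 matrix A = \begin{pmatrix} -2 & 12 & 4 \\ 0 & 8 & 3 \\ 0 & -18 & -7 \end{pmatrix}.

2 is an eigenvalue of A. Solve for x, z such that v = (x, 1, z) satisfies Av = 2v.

We need (A - 2I)v = 0.
A - 2I = [[-4, 12, 4], [0, 6, 3], [0, -18, -9]].
Row 1: (-4)·x + (12)·1 + (4)·z = 0
Row 2: (0)·x + (6)·1 + (3)·z = 0
Row 3: (0)·x + (-18)·1 + (-9)·z = 0
Solving gives x = 1, z = -2.
Check: A·(1, 1, -2) = (2, 2, -4) = 2·(1, 1, -2).

1, -2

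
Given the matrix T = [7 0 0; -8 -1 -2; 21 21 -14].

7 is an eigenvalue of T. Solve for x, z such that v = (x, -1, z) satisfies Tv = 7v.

1, 0

We need (T - 7I)v = 0.
T - 7I = [[0, 0, 0], [-8, -8, -2], [21, 21, -21]].
Row 1: (0)·x + (0)·-1 + (0)·z = 0
Row 2: (-8)·x + (-8)·-1 + (-2)·z = 0
Row 3: (21)·x + (21)·-1 + (-21)·z = 0
Solving gives x = 1, z = 0.
Check: T·(1, -1, 0) = (7, -7, 0) = 7·(1, -1, 0).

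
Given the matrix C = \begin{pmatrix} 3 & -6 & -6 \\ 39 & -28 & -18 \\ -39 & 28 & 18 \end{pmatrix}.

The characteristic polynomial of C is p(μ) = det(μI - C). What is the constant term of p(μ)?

0

p(μ) = μ^3 + 7μ^2 - 30μ.
The constant term is 0.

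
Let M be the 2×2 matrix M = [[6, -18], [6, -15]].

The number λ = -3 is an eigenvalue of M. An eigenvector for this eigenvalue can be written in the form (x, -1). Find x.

We need (M + 3I)v = 0.
M + 3I = [[9, -18], [6, -12]].
Row 1: (9)·x + (-18)·-1 = 0
Row 2: (6)·x + (-12)·-1 = 0
Solving gives x = -2.
Check: M·(-2, -1) = (6, 3) = -3·(-2, -1).

-2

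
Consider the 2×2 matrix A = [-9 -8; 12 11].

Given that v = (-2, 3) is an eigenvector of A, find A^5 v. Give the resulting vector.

(-486, 729)

First find the eigenvalue: Av = (-6, 9) = 3·(-2, 3), so λ = 3.
Then A^5 v = λ^5·v = 3^5·(-2, 3) = 243·(-2, 3) = (-486, 729).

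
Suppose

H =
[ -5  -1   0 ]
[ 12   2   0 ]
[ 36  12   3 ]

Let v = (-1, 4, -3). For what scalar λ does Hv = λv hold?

-1

Compute Hv: H·(-1, 4, -3) = (1, -4, 3).
Since Hv = λv, compare component 1: 1 = λ·-1, so λ = -1.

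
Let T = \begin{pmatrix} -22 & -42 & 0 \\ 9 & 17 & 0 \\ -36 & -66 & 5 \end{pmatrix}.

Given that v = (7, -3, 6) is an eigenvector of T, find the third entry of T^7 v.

First find the eigenvalue: Tv = (-28, 12, -24) = -4·(7, -3, 6), so λ = -4.
Then T^7 v = λ^7·v = (-4)^7·(7, -3, 6) = -16384·(7, -3, 6) = (-114688, 49152, -98304).

-98304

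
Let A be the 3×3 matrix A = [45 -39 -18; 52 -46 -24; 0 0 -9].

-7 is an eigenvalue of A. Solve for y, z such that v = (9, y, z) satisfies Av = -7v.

We need (A + 7I)v = 0.
A + 7I = [[52, -39, -18], [52, -39, -24], [0, 0, -2]].
Row 1: (52)·9 + (-39)·y + (-18)·z = 0
Row 2: (52)·9 + (-39)·y + (-24)·z = 0
Row 3: (0)·9 + (0)·y + (-2)·z = 0
Solving gives y = 12, z = 0.
Check: A·(9, 12, 0) = (-63, -84, 0) = -7·(9, 12, 0).

12, 0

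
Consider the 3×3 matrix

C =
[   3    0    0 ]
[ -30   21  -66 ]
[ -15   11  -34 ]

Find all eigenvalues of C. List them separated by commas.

Compute the characteristic polynomial p(r) = det(rI - C).
Expanding the 3×3 determinant: p(r) = r^3 + 10r^2 - 27r - 36.
Try r = -12: p(-12) = 0, so -12 is a root.
Dividing by (r + 12) leaves r^2 - 2r - 3.
The quadratic factors as (r + 1)·(r - 3).
Eigenvalues: -12, -1, 3.

-12, -1, 3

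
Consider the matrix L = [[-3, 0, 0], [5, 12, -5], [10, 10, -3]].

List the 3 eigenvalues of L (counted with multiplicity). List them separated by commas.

-3, 2, 7

The characteristic polynomial is p(s) = det(sI - L).
Cofactor expansion gives p(s) = s^3 - 6s^2 - 13s + 42.
Rational-root test: s = 2 gives p(2) = 0.
Dividing by (s - 2) leaves s^2 - 4s - 21.
The quadratic factors as (s + 3)·(s - 7).
Eigenvalues: -3, 2, 7.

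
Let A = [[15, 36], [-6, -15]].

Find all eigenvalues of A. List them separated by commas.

det(A - λI) = (15 - λ)(-15 - λ) - (36)·(-6) = λ^2 - 9.
This factors as (λ + 3)·(λ - 3) = 0.
Eigenvalues: -3, 3.

-3, 3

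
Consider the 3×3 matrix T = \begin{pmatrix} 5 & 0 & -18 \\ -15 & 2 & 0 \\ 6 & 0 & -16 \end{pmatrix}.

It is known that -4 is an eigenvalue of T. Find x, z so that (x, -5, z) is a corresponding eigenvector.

-2, -1

We need (T + 4I)v = 0.
T + 4I = [[9, 0, -18], [-15, 6, 0], [6, 0, -12]].
Row 1: (9)·x + (0)·-5 + (-18)·z = 0
Row 2: (-15)·x + (6)·-5 + (0)·z = 0
Row 3: (6)·x + (0)·-5 + (-12)·z = 0
Solving gives x = -2, z = -1.
Check: T·(-2, -5, -1) = (8, 20, 4) = -4·(-2, -5, -1).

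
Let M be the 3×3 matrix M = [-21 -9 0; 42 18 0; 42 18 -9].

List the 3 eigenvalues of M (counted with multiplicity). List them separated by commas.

Compute the characteristic polynomial p(lambda) = det(lambda·I - M).
Cofactor expansion gives p(lambda) = lambda^3 + 12·lambda^2 + 27·lambda.
Try lambda = 0: p(0) = 0, so 0 is a root.
Factor out lambda: p(lambda) = lambda·(lambda^2 + 12·lambda + 27).
The quadratic factors as (lambda + 9)·(lambda + 3).
Eigenvalues: -9, -3, 0.

-9, -3, 0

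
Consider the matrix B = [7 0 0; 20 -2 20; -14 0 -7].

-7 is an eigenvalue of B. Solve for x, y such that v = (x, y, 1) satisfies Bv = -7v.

We need (B + 7I)v = 0.
B + 7I = [[14, 0, 0], [20, 5, 20], [-14, 0, 0]].
Row 1: (14)·x + (0)·y + (0)·1 = 0
Row 2: (20)·x + (5)·y + (20)·1 = 0
Row 3: (-14)·x + (0)·y + (0)·1 = 0
Solving gives x = 0, y = -4.
Check: B·(0, -4, 1) = (0, 28, -7) = -7·(0, -4, 1).

0, -4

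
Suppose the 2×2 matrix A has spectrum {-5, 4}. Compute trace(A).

-1

trace(A) is the sum of the eigenvalues: (-5) + (4) = -1.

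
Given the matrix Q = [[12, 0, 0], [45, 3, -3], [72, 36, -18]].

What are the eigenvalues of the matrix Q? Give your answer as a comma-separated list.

-9, -6, 12

Set up det(tI - Q) = 0.
Expanding along the first row, p(t) = t^3 + 3t^2 - 126t - 648.
Rational-root test: t = -6 gives p(-6) = 0.
Dividing by (t + 6) leaves t^2 - 3t - 108.
The quadratic factors as (t + 9)·(t - 12).
Eigenvalues: -9, -6, 12.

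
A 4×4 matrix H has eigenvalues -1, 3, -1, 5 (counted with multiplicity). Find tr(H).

6

trace(H) is the sum of the eigenvalues: (-1) + (3) + (-1) + (5) = 6.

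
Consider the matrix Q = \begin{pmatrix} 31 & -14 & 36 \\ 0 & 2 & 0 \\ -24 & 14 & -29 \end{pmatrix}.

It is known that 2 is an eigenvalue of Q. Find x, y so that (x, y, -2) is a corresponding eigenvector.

2, -1

We need (Q - 2I)v = 0.
Q - 2I = [[29, -14, 36], [0, 0, 0], [-24, 14, -31]].
Row 1: (29)·x + (-14)·y + (36)·-2 = 0
Row 2: (0)·x + (0)·y + (0)·-2 = 0
Row 3: (-24)·x + (14)·y + (-31)·-2 = 0
Solving gives x = 2, y = -1.
Check: Q·(2, -1, -2) = (4, -2, -4) = 2·(2, -1, -2).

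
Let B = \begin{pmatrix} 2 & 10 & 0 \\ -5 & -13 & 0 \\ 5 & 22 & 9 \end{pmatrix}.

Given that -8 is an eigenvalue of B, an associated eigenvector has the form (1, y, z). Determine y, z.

We need (B + 8I)v = 0.
B + 8I = [[10, 10, 0], [-5, -5, 0], [5, 22, 17]].
Row 1: (10)·1 + (10)·y + (0)·z = 0
Row 2: (-5)·1 + (-5)·y + (0)·z = 0
Row 3: (5)·1 + (22)·y + (17)·z = 0
Solving gives y = -1, z = 1.
Check: B·(1, -1, 1) = (-8, 8, -8) = -8·(1, -1, 1).

-1, 1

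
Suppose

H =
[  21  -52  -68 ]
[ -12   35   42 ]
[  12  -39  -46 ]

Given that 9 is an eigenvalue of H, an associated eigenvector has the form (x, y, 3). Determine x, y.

4, -3

We need (H - 9I)v = 0.
H - 9I = [[12, -52, -68], [-12, 26, 42], [12, -39, -55]].
Row 1: (12)·x + (-52)·y + (-68)·3 = 0
Row 2: (-12)·x + (26)·y + (42)·3 = 0
Row 3: (12)·x + (-39)·y + (-55)·3 = 0
Solving gives x = 4, y = -3.
Check: H·(4, -3, 3) = (36, -27, 27) = 9·(4, -3, 3).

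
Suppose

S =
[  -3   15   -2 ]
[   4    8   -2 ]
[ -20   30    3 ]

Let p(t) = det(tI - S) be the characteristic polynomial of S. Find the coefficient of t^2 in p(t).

-8

The coefficient of t^2 of det(tI - S) is −trace(S).
trace(S) = (-3) + (8) + (3) = 8, so the coefficient is -8.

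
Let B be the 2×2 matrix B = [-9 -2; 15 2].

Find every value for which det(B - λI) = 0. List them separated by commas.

det(B - sI) = (-9 - s)(2 - s) - (-2)·(15) = s^2 + 7s + 12.
This factors as (s + 4)·(s + 3) = 0.
Eigenvalues: -4, -3.

-4, -3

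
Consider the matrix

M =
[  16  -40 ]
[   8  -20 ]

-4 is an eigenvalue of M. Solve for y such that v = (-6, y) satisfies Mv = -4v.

We need (M + 4I)v = 0.
M + 4I = [[20, -40], [8, -16]].
Row 1: (20)·-6 + (-40)·y = 0
Row 2: (8)·-6 + (-16)·y = 0
Solving gives y = -3.
Check: M·(-6, -3) = (24, 12) = -4·(-6, -3).

-3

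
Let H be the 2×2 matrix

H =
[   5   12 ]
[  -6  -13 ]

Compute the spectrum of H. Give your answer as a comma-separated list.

det(H - μI) = (5 - μ)(-13 - μ) - (12)·(-6) = μ^2 + 8μ + 7.
This factors as (μ + 7)·(μ + 1) = 0.
Eigenvalues: -7, -1.

-7, -1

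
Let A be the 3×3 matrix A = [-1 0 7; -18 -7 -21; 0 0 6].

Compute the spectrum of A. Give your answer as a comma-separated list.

-7, -1, 6

Set up det(λI - A) = 0.
Expanding the 3×3 determinant: p(λ) = λ^3 + 2λ^2 - 41λ - 42.
Rational-root test: λ = 6 gives p(6) = 0.
Factor out (λ - 6): p(λ) = (λ - 6)·(λ^2 + 8λ + 7).
The quadratic factors as (λ + 7)·(λ + 1).
Eigenvalues: -7, -1, 6.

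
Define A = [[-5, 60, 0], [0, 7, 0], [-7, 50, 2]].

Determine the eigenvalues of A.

-5, 2, 7

The characteristic polynomial is p(r) = det(rI - A).
Cofactor expansion gives p(r) = r^3 - 4r^2 - 31r + 70.
Rational-root test: r = -5 gives p(-5) = 0.
Factor out (r + 5): p(r) = (r + 5)·(r^2 - 9r + 14).
The quadratic factors as (r - 2)·(r - 7).
Eigenvalues: -5, 2, 7.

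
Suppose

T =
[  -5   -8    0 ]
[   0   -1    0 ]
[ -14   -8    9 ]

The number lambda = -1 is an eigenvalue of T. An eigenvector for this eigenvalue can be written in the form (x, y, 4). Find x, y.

We need (T + 1I)v = 0.
T + 1I = [[-4, -8, 0], [0, 0, 0], [-14, -8, 10]].
Row 1: (-4)·x + (-8)·y + (0)·4 = 0
Row 2: (0)·x + (0)·y + (0)·4 = 0
Row 3: (-14)·x + (-8)·y + (10)·4 = 0
Solving gives x = 4, y = -2.
Check: T·(4, -2, 4) = (-4, 2, -4) = -1·(4, -2, 4).

4, -2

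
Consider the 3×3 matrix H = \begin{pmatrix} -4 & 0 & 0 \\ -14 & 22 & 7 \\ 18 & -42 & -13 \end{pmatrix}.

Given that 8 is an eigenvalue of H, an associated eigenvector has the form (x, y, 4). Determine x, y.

0, -2

We need (H - 8I)v = 0.
H - 8I = [[-12, 0, 0], [-14, 14, 7], [18, -42, -21]].
Row 1: (-12)·x + (0)·y + (0)·4 = 0
Row 2: (-14)·x + (14)·y + (7)·4 = 0
Row 3: (18)·x + (-42)·y + (-21)·4 = 0
Solving gives x = 0, y = -2.
Check: H·(0, -2, 4) = (0, -16, 32) = 8·(0, -2, 4).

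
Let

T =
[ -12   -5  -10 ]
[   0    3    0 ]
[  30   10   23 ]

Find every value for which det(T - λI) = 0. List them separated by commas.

Set up det(μI - T) = 0.
Expanding the 3×3 determinant: p(μ) = μ^3 - 14μ^2 + 57μ - 72.
Since p(3) = 0, μ = 3 is a root.
Dividing by (μ - 3) leaves μ^2 - 11μ + 24.
The quadratic factors as (μ - 3)·(μ - 8).
Eigenvalues: 3, 3, 8.

3, 3, 8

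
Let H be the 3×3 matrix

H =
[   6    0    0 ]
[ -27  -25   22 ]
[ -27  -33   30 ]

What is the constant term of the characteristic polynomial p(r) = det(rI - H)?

p(0) = det(0·I − H) = det(−H) = (−1)^3·det(H).
det(H) = -144, so p(0) = 144.

144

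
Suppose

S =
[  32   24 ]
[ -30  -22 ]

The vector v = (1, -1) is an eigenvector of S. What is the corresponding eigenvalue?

Compute Sv: S·(1, -1) = (8, -8).
Since Sv = λv, compare component 1: 8 = λ·1, so λ = 8.

8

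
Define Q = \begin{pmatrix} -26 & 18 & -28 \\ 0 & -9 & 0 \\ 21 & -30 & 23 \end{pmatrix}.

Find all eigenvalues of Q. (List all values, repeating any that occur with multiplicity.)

Set up det(λI - Q) = 0.
Cofactor expansion gives p(λ) = λ^3 + 12λ^2 + 17λ - 90.
Since p(2) = 0, λ = 2 is a root.
Factor out (λ - 2): p(λ) = (λ - 2)·(λ^2 + 14λ + 45).
The quadratic factors as (λ + 9)·(λ + 5).
Eigenvalues: -9, -5, 2.

-9, -5, 2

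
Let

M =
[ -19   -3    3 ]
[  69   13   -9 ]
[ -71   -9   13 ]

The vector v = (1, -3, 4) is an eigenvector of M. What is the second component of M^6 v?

-192

First find the eigenvalue: Mv = (2, -6, 8) = 2·(1, -3, 4), so λ = 2.
Then M^6 v = λ^6·v = 2^6·(1, -3, 4) = 64·(1, -3, 4) = (64, -192, 256).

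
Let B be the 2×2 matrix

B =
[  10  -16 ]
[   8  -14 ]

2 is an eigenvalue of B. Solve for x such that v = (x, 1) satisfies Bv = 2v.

2

We need (B - 2I)v = 0.
B - 2I = [[8, -16], [8, -16]].
Row 1: (8)·x + (-16)·1 = 0
Row 2: (8)·x + (-16)·1 = 0
Solving gives x = 2.
Check: B·(2, 1) = (4, 2) = 2·(2, 1).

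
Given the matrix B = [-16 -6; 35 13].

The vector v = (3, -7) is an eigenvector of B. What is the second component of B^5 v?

First find the eigenvalue: Bv = (-6, 14) = -2·(3, -7), so λ = -2.
Then B^5 v = λ^5·v = (-2)^5·(3, -7) = -32·(3, -7) = (-96, 224).

224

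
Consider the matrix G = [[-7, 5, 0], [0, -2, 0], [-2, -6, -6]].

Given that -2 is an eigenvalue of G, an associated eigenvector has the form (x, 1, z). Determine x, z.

We need (G + 2I)v = 0.
G + 2I = [[-5, 5, 0], [0, 0, 0], [-2, -6, -4]].
Row 1: (-5)·x + (5)·1 + (0)·z = 0
Row 2: (0)·x + (0)·1 + (0)·z = 0
Row 3: (-2)·x + (-6)·1 + (-4)·z = 0
Solving gives x = 1, z = -2.
Check: G·(1, 1, -2) = (-2, -2, 4) = -2·(1, 1, -2).

1, -2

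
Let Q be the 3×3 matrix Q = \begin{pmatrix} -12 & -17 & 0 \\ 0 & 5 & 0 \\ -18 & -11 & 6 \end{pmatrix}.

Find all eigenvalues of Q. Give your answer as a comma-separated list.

-12, 5, 6

Set up det(sI - Q) = 0.
Expanding along the first row, p(s) = s^3 + s^2 - 102s + 360.
Since p(6) = 0, s = 6 is a root.
Dividing by (s - 6) leaves s^2 + 7s - 60.
The quadratic factors as (s + 12)·(s - 5).
Eigenvalues: -12, 5, 6.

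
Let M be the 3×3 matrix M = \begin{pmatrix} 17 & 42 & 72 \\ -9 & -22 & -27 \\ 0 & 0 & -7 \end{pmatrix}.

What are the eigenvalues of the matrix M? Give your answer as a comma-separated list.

Compute the characteristic polynomial p(λ) = det(λI - M).
Expanding the 3×3 determinant: p(λ) = λ^3 + 12λ^2 + 39λ + 28.
Since p(-1) = 0, λ = -1 is a root.
Factor out (λ + 1): p(λ) = (λ + 1)·(λ^2 + 11λ + 28).
The quadratic factors as (λ + 7)·(λ + 4).
Eigenvalues: -7, -4, -1.

-7, -4, -1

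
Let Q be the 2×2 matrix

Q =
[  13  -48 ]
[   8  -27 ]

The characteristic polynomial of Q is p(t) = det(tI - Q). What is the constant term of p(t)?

33

p(t) = t^2 + 14t + 33.
The constant term is 33.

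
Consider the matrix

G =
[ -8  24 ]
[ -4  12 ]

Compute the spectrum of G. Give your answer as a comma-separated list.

0, 4

det(G - sI) = (-8 - s)(12 - s) - (24)·(-4) = s^2 - 4s.
This factors as s·(s - 4) = 0.
Eigenvalues: 0, 4.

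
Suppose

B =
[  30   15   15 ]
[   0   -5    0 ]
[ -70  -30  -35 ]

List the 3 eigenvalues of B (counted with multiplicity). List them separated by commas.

-5, -5, 0

Set up det(tI - B) = 0.
Expanding along the first row, p(t) = t^3 + 10t^2 + 25t.
Since p(-5) = 0, t = -5 is a root.
Factor out (t + 5): p(t) = (t + 5)·(t^2 + 5t).
The quadratic factors as (t + 5)·t.
Eigenvalues: -5, -5, 0.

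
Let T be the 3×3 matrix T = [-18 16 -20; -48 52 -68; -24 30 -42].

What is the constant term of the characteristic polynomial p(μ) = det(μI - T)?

-288

p(0) = det(0·I − T) = det(−T) = (−1)^3·det(T).
det(T) = 288, so p(0) = -288.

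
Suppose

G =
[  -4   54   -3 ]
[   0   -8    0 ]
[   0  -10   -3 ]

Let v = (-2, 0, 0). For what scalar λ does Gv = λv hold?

Compute Gv: G·(-2, 0, 0) = (8, 0, 0).
Since Gv = λv, compare component 1: 8 = λ·-2, so λ = -4.

-4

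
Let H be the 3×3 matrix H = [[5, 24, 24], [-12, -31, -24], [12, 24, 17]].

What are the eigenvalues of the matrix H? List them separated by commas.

Set up det(rI - H) = 0.
Expanding along the first row, p(r) = r^3 + 9r^2 - 21r - 245.
Try r = 5: p(5) = 0, so 5 is a root.
Factor out (r - 5): p(r) = (r - 5)·(r^2 + 14r + 49).
The quadratic factor is (r + 7)^2.
Eigenvalues: -7, -7, 5.

-7, -7, 5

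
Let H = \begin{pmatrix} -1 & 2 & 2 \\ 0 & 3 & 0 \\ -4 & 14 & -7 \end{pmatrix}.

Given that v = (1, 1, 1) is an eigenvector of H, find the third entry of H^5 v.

243

First find the eigenvalue: Hv = (3, 3, 3) = 3·(1, 1, 1), so λ = 3.
Then H^5 v = λ^5·v = 3^5·(1, 1, 1) = 243·(1, 1, 1) = (243, 243, 243).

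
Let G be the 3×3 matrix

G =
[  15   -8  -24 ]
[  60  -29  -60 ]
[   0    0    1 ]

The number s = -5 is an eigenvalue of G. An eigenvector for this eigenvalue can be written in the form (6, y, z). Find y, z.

We need (G + 5I)v = 0.
G + 5I = [[20, -8, -24], [60, -24, -60], [0, 0, 6]].
Row 1: (20)·6 + (-8)·y + (-24)·z = 0
Row 2: (60)·6 + (-24)·y + (-60)·z = 0
Row 3: (0)·6 + (0)·y + (6)·z = 0
Solving gives y = 15, z = 0.
Check: G·(6, 15, 0) = (-30, -75, 0) = -5·(6, 15, 0).

15, 0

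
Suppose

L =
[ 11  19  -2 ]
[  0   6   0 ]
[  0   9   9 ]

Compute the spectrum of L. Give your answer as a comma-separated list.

Set up det(λI - L) = 0.
Expanding along the first row, p(λ) = λ^3 - 26λ^2 + 219λ - 594.
Rational-root test: λ = 6 gives p(6) = 0.
Factor out (λ - 6): p(λ) = (λ - 6)·(λ^2 - 20λ + 99).
The quadratic factors as (λ - 9)·(λ - 11).
Eigenvalues: 6, 9, 11.

6, 9, 11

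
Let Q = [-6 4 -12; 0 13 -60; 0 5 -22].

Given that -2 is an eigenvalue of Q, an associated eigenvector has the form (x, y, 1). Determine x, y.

We need (Q + 2I)v = 0.
Q + 2I = [[-4, 4, -12], [0, 15, -60], [0, 5, -20]].
Row 1: (-4)·x + (4)·y + (-12)·1 = 0
Row 2: (0)·x + (15)·y + (-60)·1 = 0
Row 3: (0)·x + (5)·y + (-20)·1 = 0
Solving gives x = 1, y = 4.
Check: Q·(1, 4, 1) = (-2, -8, -2) = -2·(1, 4, 1).

1, 4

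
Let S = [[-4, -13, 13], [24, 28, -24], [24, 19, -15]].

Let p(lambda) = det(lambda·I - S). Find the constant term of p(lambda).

p(lambda) = lambda^3 - 9·lambda^2 - 16·lambda + 144.
The constant term is 144.

144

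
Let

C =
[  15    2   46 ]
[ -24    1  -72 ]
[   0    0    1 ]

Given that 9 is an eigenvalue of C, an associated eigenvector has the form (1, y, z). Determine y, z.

We need (C - 9I)v = 0.
C - 9I = [[6, 2, 46], [-24, -8, -72], [0, 0, -8]].
Row 1: (6)·1 + (2)·y + (46)·z = 0
Row 2: (-24)·1 + (-8)·y + (-72)·z = 0
Row 3: (0)·1 + (0)·y + (-8)·z = 0
Solving gives y = -3, z = 0.
Check: C·(1, -3, 0) = (9, -27, 0) = 9·(1, -3, 0).

-3, 0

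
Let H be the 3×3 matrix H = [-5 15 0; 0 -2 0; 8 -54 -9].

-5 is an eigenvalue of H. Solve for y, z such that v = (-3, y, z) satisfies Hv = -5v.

0, -6

We need (H + 5I)v = 0.
H + 5I = [[0, 15, 0], [0, 3, 0], [8, -54, -4]].
Row 1: (0)·-3 + (15)·y + (0)·z = 0
Row 2: (0)·-3 + (3)·y + (0)·z = 0
Row 3: (8)·-3 + (-54)·y + (-4)·z = 0
Solving gives y = 0, z = -6.
Check: H·(-3, 0, -6) = (15, 0, 30) = -5·(-3, 0, -6).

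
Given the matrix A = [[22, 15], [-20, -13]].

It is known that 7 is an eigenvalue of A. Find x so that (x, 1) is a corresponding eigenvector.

We need (A - 7I)v = 0.
A - 7I = [[15, 15], [-20, -20]].
Row 1: (15)·x + (15)·1 = 0
Row 2: (-20)·x + (-20)·1 = 0
Solving gives x = -1.
Check: A·(-1, 1) = (-7, 7) = 7·(-1, 1).

-1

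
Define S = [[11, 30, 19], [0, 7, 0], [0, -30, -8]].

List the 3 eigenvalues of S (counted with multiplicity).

Compute the characteristic polynomial p(μ) = det(μI - S).
Expanding along the first row, p(μ) = μ^3 - 10μ^2 - 67μ + 616.
Try μ = 11: p(11) = 0, so 11 is a root.
Dividing by (μ - 11) leaves μ^2 + μ - 56.
The quadratic factors as (μ + 8)·(μ - 7).
Eigenvalues: -8, 7, 11.

-8, 7, 11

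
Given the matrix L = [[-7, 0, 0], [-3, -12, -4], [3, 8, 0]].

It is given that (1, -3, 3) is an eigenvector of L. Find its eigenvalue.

-7

Compute Lv: L·(1, -3, 3) = (-7, 21, -21).
Since Lv = λv, compare component 1: -7 = λ·1, so λ = -7.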